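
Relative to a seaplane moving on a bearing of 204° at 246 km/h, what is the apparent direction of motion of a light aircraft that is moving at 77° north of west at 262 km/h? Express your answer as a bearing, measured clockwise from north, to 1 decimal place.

Taking east as x and north as y: light aircraft velocity = (-58.937, 255.285) km/h; seaplane velocity = (-100.057, -224.732) km/h.
Velocity of light aircraft relative to seaplane = (-58.937, 255.285) − (-100.057, -224.732) = (41.120, 480.017) km/h.
Bearing = atan2(41.12, 480.02) = 4.90° clockwise from north.

004.9°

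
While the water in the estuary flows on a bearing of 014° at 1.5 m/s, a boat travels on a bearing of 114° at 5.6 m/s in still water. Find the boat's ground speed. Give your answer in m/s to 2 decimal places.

5.54 m/s

Taking east as x and north as y: velocity relative to the water = (5.116, -2.278) m/s; the water relative to ground = (0.363, 1.455) m/s.
Velocity relative to ground = (5.116, -2.278) + (0.363, 1.455) = (5.479, -0.822) m/s.
Speed = |(5.479, -0.822)| = 5.540 m/s.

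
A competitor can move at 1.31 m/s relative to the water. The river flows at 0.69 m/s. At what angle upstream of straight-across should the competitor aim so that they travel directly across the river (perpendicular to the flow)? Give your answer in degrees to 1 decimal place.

31.8°

To cancel the current, the upstream component of the competitor's velocity must equal the flow: 1.31 sin θ = 0.69.
sin θ = 0.69 / 1.31 = 0.5267.
θ = arcsin(0.5267) = 31.784°.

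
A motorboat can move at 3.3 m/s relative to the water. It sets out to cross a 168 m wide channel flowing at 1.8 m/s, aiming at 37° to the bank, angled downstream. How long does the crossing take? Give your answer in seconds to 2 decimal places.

84.59 s

The component of the motorboat's velocity perpendicular to the bank is 3.3 × sin 37° = 1.986 m/s.
The flow acts along the bank and has no component across it.
Time = 168 / 1.986 = 84.593 s.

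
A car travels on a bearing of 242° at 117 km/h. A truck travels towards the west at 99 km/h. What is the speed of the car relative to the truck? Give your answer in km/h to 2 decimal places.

55.10 km/h

Taking east as x and north as y: car velocity = (-103.305, -54.928) km/h; truck velocity = (-99.000, 0.000) km/h.
Velocity of car relative to truck = (-103.305, -54.928) − (-99.000, 0.000) = (-4.305, -54.928) km/h.
Magnitude = |(-4.305, -54.928)| = 55.097 km/h.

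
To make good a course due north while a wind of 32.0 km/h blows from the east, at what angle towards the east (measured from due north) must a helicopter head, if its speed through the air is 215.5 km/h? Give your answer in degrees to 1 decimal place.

The wind pushes perpendicular to the desired track; the heading must have a component into the wind equal to 32.0 km/h: 215.5 sin θ = 32.0.
sin θ = 0.1485, so θ = 8.540°.

8.5°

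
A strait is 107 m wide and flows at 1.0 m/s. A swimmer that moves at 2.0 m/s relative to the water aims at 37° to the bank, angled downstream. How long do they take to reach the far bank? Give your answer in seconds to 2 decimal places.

The component of the swimmer's velocity perpendicular to the bank is 2.0 × sin 37° = 1.204 m/s.
The flow acts along the bank and has no component across it.
Time = 107 / 1.204 = 88.898 s.

88.90 s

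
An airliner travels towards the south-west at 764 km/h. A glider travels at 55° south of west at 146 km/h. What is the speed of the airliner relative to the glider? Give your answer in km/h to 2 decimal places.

620.74 km/h

Taking east as x and north as y: airliner velocity = (-540.230, -540.230) km/h; glider velocity = (-83.742, -119.596) km/h.
Velocity of airliner relative to glider = (-540.230, -540.230) − (-83.742, -119.596) = (-456.487, -420.633) km/h.
Magnitude = |(-456.487, -420.633)| = 620.736 km/h.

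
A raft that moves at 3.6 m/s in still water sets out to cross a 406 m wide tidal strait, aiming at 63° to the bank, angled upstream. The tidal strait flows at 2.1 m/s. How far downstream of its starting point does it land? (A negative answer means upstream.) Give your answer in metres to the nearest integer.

59 m

Perpendicular speed = 3.208 m/s; crossing time = 406 / 3.208 = 126.573 s.
Net downstream speed = 0.466 m/s.
Drift = 0.466 × 126.573 = 58.937 m (downstream).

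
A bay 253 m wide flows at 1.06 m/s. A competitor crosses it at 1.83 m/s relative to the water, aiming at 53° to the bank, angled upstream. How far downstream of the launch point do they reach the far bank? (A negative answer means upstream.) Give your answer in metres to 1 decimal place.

Perpendicular speed = 1.462 m/s; crossing time = 253 / 1.462 = 173.109 s.
Net downstream speed = -0.041 m/s.
Drift = -0.041 × 173.109 = -7.153 m (upstream).

-7.2 m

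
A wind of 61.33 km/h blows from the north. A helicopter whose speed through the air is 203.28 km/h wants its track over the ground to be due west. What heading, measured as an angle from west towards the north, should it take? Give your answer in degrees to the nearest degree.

The wind pushes perpendicular to the desired track; the heading must have a component into the wind equal to 61.33 km/h: 203.28 sin θ = 61.33.
sin θ = 0.3017, so θ = 17.560°.

18°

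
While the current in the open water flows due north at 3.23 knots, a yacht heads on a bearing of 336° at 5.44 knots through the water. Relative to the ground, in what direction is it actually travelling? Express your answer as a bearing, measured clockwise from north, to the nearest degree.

Taking east as x and north as y: velocity relative to the water = (-2.213, 4.970) knots; the water relative to ground = (0.000, 3.230) knots.
Velocity relative to ground = (-2.213, 4.970) + (0.000, 3.230) = (-2.213, 8.200) knots.
Bearing = atan2(-2.21, 8.20) = 344.90° clockwise from north.

345°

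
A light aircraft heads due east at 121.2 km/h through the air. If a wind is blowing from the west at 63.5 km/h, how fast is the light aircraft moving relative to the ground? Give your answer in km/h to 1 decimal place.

184.7 km/h

Taking east as x and north as y: velocity relative to the air = (121.200, 0.000) km/h; the air relative to ground = (63.500, 0.000) km/h.
Velocity relative to ground = (121.200, 0.000) + (63.500, 0.000) = (184.700, 0.000) km/h.
Speed = |(184.700, 0.000)| = 184.700 km/h.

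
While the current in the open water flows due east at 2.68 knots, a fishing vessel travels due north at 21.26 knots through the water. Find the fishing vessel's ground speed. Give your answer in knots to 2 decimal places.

21.43 knots

Taking east as x and north as y: velocity relative to the water = (0.000, 21.260) knots; the water relative to ground = (2.680, 0.000) knots.
Velocity relative to ground = (0.000, 21.260) + (2.680, 0.000) = (2.680, 21.260) knots.
Speed = |(2.680, 21.260)| = 21.428 knots.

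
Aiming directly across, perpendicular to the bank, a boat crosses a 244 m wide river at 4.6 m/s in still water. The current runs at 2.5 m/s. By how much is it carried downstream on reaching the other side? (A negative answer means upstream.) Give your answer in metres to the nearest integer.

133 m

Perpendicular speed = 4.600 m/s; crossing time = 244 / 4.600 = 53.043 s.
Net downstream speed = 2.500 m/s.
Drift = 2.500 × 53.043 = 132.609 m (downstream).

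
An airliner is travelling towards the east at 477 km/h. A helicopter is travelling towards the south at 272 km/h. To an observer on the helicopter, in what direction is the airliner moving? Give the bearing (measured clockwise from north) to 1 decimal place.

060.3°

Taking east as x and north as y: airliner velocity = (477.000, 0.000) km/h; helicopter velocity = (0.000, -272.000) km/h.
Velocity of airliner relative to helicopter = (477.000, 0.000) − (0.000, -272.000) = (477.000, 272.000) km/h.
Bearing = atan2(477.00, 272.00) = 60.31° clockwise from north.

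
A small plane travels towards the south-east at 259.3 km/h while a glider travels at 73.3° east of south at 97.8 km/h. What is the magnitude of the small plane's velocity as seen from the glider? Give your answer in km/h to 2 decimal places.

179.29 km/h

Taking east as x and north as y: small plane velocity = (183.353, -183.353) km/h; glider velocity = (93.675, -28.104) km/h.
Velocity of small plane relative to glider = (183.353, -183.353) − (93.675, -28.104) = (89.678, -155.249) km/h.
Magnitude = |(89.678, -155.249)| = 179.288 km/h.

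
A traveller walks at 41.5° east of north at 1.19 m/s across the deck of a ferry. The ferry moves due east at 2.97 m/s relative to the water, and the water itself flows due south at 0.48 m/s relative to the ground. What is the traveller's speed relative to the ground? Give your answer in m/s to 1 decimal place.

3.8 m/s

In east/north components (m/s): traveller relative to ferry = (0.789, 0.891); ferry relative to water = (2.970, 0.000); water relative to ground = (0.000, -0.480).
Sum = (3.759, 0.411) m/s.
Speed = |(3.759, 0.411)| = 3.781 m/s.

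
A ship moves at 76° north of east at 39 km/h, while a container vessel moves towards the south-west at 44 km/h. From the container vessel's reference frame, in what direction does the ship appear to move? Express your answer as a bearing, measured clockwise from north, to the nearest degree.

Taking east as x and north as y: ship velocity = (9.435, 37.842) km/h; container vessel velocity = (-31.113, -31.113) km/h.
Velocity of ship relative to container vessel = (9.435, 37.842) − (-31.113, -31.113) = (40.548, 68.954) km/h.
Bearing = atan2(40.55, 68.95) = 30.46° clockwise from north.

030°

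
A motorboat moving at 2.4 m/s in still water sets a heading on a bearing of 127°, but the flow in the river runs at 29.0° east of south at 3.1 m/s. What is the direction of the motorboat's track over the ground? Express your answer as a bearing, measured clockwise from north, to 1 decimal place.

Taking east as x and north as y: velocity relative to the water = (1.917, -1.444) m/s; the water relative to ground = (1.503, -2.711) m/s.
Velocity relative to ground = (1.917, -1.444) + (1.503, -2.711) = (3.420, -4.156) m/s.
Bearing = atan2(3.42, -4.16) = 140.55° clockwise from north.

140.5°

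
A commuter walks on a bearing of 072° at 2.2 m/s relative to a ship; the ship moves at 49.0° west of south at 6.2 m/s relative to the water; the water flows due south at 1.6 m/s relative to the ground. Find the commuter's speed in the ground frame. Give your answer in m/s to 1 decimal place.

5.6 m/s

In east/north components (m/s): commuter relative to ship = (2.092, 0.680); ship relative to water = (-4.679, -4.068); water relative to ground = (0.000, -1.600).
Sum = (-2.587, -4.988) m/s.
Speed = |(-2.587, -4.988)| = 5.619 m/s.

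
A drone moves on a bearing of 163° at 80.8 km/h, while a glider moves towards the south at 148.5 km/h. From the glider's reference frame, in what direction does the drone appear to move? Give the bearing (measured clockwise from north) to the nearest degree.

Taking east as x and north as y: drone velocity = (23.624, -77.269) km/h; glider velocity = (0.000, -148.500) km/h.
Velocity of drone relative to glider = (23.624, -77.269) − (0.000, -148.500) = (23.624, 71.231) km/h.
Bearing = atan2(23.62, 71.23) = 18.35° clockwise from north.

018°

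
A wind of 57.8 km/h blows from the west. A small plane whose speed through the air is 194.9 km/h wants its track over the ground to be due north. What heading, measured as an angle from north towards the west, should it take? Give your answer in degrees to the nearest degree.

17°

The wind pushes perpendicular to the desired track; the heading must have a component into the wind equal to 57.8 km/h: 194.9 sin θ = 57.8.
sin θ = 0.2966, so θ = 17.251°.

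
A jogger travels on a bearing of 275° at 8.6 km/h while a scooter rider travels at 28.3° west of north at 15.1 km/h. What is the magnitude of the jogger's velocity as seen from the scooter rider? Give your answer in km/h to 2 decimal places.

Taking east as x and north as y: jogger velocity = (-8.567, 0.750) km/h; scooter rider velocity = (-7.159, 13.295) km/h.
Velocity of jogger relative to scooter rider = (-8.567, 0.750) − (-7.159, 13.295) = (-1.409, -12.546) km/h.
Magnitude = |(-1.409, -12.546)| = 12.624 km/h.

12.62 km/h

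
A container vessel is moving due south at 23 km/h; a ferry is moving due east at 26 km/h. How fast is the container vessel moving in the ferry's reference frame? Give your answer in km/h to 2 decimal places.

Taking east as x and north as y: container vessel velocity = (0.000, -23.000) km/h; ferry velocity = (26.000, 0.000) km/h.
Velocity of container vessel relative to ferry = (0.000, -23.000) − (26.000, 0.000) = (-26.000, -23.000) km/h.
Magnitude = |(-26.000, -23.000)| = 34.713 km/h.

34.71 km/h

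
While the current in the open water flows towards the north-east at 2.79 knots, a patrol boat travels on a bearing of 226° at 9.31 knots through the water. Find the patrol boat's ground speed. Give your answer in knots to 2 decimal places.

Taking east as x and north as y: velocity relative to the water = (-6.697, -6.467) knots; the water relative to ground = (1.973, 1.973) knots.
Velocity relative to ground = (-6.697, -6.467) + (1.973, 1.973) = (-4.724, -4.494) knots.
Speed = |(-4.724, -4.494)| = 6.521 knots.

6.52 knots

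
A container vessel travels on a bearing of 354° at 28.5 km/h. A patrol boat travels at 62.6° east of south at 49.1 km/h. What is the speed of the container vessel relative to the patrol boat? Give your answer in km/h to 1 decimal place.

Taking east as x and north as y: container vessel velocity = (-2.979, 28.344) km/h; patrol boat velocity = (43.592, -22.596) km/h.
Velocity of container vessel relative to patrol boat = (-2.979, 28.344) − (43.592, -22.596) = (-46.571, 50.940) km/h.
Magnitude = |(-46.571, 50.940)| = 69.019 km/h.

69.0 km/h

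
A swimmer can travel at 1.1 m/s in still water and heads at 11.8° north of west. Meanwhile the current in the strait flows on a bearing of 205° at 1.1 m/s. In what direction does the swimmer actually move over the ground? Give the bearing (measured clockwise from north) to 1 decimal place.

243.4°

Taking east as x and north as y: velocity relative to the water = (-1.077, 0.225) m/s; the water relative to ground = (-0.465, -0.997) m/s.
Velocity relative to ground = (-1.077, 0.225) + (-0.465, -0.997) = (-1.542, -0.772) m/s.
Bearing = atan2(-1.54, -0.77) = 243.40° clockwise from north.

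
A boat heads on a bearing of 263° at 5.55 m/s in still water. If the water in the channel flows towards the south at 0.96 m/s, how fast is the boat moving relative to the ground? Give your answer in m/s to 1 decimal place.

5.7 m/s

Taking east as x and north as y: velocity relative to the water = (-5.509, -0.676) m/s; the water relative to ground = (0.000, -0.960) m/s.
Velocity relative to ground = (-5.509, -0.676) + (0.000, -0.960) = (-5.509, -1.636) m/s.
Speed = |(-5.509, -1.636)| = 5.747 m/s.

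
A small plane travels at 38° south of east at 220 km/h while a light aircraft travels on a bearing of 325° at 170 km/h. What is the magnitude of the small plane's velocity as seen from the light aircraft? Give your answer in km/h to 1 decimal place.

Taking east as x and north as y: small plane velocity = (173.362, -135.446) km/h; light aircraft velocity = (-97.508, 139.256) km/h.
Velocity of small plane relative to light aircraft = (173.362, -135.446) − (-97.508, 139.256) = (270.870, -274.701) km/h.
Magnitude = |(270.870, -274.701)| = 385.787 km/h.

385.8 km/h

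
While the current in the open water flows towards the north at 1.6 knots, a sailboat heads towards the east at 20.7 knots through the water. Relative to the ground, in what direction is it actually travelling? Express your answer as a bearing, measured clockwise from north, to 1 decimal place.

085.6°

Taking east as x and north as y: velocity relative to the water = (20.700, 0.000) knots; the water relative to ground = (0.000, 1.600) knots.
Velocity relative to ground = (20.700, 0.000) + (0.000, 1.600) = (20.700, 1.600) knots.
Bearing = atan2(20.70, 1.60) = 85.58° clockwise from north.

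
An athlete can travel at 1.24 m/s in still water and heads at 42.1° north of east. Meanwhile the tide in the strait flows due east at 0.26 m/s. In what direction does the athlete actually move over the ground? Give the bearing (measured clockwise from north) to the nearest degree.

055°

Taking east as x and north as y: velocity relative to the water = (0.920, 0.831) m/s; the water relative to ground = (0.260, 0.000) m/s.
Velocity relative to ground = (0.920, 0.831) + (0.260, 0.000) = (1.180, 0.831) m/s.
Bearing = atan2(1.18, 0.83) = 54.84° clockwise from north.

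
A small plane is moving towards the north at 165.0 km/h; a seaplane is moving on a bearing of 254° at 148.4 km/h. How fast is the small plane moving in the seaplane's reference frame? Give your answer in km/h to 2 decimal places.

Taking east as x and north as y: small plane velocity = (0.000, 165.000) km/h; seaplane velocity = (-142.651, -40.905) km/h.
Velocity of small plane relative to seaplane = (0.000, 165.000) − (-142.651, -40.905) = (142.651, 205.905) km/h.
Magnitude = |(142.651, 205.905)| = 250.492 km/h.

250.49 km/h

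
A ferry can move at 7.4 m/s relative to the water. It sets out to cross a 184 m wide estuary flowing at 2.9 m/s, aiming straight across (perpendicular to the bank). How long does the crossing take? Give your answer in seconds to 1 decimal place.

The component of the ferry's velocity perpendicular to the bank is 7.4 m/s.
The current is parallel to the bank, so it does not affect the crossing time.
Time = 184 / 7.400 = 24.865 s.

24.9 s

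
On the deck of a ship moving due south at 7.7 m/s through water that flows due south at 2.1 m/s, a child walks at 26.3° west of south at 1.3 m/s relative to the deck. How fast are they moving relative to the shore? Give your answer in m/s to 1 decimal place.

11.0 m/s

In east/north components (m/s): child relative to ship = (-0.576, -1.165); ship relative to water = (0.000, -7.700); water relative to ground = (0.000, -2.100).
Sum = (-0.576, -10.965) m/s.
Speed = |(-0.576, -10.965)| = 10.981 m/s.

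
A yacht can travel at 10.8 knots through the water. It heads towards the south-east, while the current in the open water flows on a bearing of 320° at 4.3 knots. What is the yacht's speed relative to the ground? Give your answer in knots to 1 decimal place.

Taking east as x and north as y: velocity relative to the water = (7.637, -7.637) knots; the water relative to ground = (-2.764, 3.294) knots.
Velocity relative to ground = (7.637, -7.637) + (-2.764, 3.294) = (4.873, -4.343) knots.
Speed = |(4.873, -4.343)| = 6.527 knots.

6.5 knots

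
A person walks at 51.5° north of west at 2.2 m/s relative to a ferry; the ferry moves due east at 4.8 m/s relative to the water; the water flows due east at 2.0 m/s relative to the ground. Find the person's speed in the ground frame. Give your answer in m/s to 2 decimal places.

5.70 m/s

In east/north components (m/s): person relative to ferry = (-1.370, 1.722); ferry relative to water = (4.800, 0.000); water relative to ground = (2.000, 0.000).
Sum = (5.430, 1.722) m/s.
Speed = |(5.430, 1.722)| = 5.697 m/s.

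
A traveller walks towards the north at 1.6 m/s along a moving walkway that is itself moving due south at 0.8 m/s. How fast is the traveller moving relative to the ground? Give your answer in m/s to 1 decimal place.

Taking east as x and north as y: moving walkway velocity = (0.000, -0.800) m/s; traveller velocity relative to moving walkway = (0.000, 1.600) m/s.
Velocity relative to ground = (0.000, -0.800) + (0.000, 1.600) = (0.000, 0.800) m/s.
Speed = |(0.000, 0.800)| = 0.800 m/s.

0.8 m/s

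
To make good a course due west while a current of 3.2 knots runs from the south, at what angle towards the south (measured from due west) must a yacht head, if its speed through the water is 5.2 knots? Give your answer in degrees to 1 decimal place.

38.0°

The current pushes perpendicular to the desired track; the heading must have a component into the current equal to 3.2 knots: 5.2 sin θ = 3.2.
sin θ = 0.6154, so θ = 37.980°.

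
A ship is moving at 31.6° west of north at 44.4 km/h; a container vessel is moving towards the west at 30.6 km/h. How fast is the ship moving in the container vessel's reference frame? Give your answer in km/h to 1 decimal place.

Taking east as x and north as y: ship velocity = (-23.265, 37.817) km/h; container vessel velocity = (-30.600, 0.000) km/h.
Velocity of ship relative to container vessel = (-23.265, 37.817) − (-30.600, 0.000) = (7.335, 37.817) km/h.
Magnitude = |(7.335, 37.817)| = 38.521 km/h.

38.5 km/h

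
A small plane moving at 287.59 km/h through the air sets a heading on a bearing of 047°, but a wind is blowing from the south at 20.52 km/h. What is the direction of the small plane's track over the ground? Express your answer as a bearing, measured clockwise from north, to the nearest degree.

044°

Taking east as x and north as y: velocity relative to the air = (210.330, 196.136) km/h; the air relative to ground = (0.000, 20.520) km/h.
Velocity relative to ground = (210.330, 196.136) + (0.000, 20.520) = (210.330, 216.656) km/h.
Bearing = atan2(210.33, 216.66) = 44.15° clockwise from north.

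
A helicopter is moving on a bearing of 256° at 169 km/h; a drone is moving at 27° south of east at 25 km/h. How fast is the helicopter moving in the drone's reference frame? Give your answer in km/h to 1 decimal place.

Taking east as x and north as y: helicopter velocity = (-163.980, -40.885) km/h; drone velocity = (22.275, -11.350) km/h.
Velocity of helicopter relative to drone = (-163.980, -40.885) − (22.275, -11.350) = (-186.255, -29.535) km/h.
Magnitude = |(-186.255, -29.535)| = 188.582 km/h.

188.6 km/h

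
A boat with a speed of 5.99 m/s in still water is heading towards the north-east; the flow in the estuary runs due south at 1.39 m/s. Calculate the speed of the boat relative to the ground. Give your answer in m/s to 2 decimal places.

Taking east as x and north as y: velocity relative to the water = (4.236, 4.236) m/s; the water relative to ground = (0.000, -1.390) m/s.
Velocity relative to ground = (4.236, 4.236) + (0.000, -1.390) = (4.236, 2.846) m/s.
Speed = |(4.236, 2.846)| = 5.103 m/s.

5.10 m/s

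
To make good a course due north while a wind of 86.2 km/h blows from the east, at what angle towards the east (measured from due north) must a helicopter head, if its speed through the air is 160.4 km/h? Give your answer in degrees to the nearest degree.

The wind pushes perpendicular to the desired track; the heading must have a component into the wind equal to 86.2 km/h: 160.4 sin θ = 86.2.
sin θ = 0.5374, so θ = 32.507°.

33°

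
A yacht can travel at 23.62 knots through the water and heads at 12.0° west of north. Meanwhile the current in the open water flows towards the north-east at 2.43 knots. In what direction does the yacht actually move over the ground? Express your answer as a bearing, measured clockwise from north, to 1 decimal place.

352.7°

Taking east as x and north as y: velocity relative to the water = (-4.911, 23.104) knots; the water relative to ground = (1.718, 1.718) knots.
Velocity relative to ground = (-4.911, 23.104) + (1.718, 1.718) = (-3.193, 24.822) knots.
Bearing = atan2(-3.19, 24.82) = 352.67° clockwise from north.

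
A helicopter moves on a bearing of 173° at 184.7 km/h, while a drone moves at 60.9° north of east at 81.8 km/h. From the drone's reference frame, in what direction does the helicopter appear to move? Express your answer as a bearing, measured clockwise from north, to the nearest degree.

Taking east as x and north as y: helicopter velocity = (22.509, -183.323) km/h; drone velocity = (39.782, 71.475) km/h.
Velocity of helicopter relative to drone = (22.509, -183.323) − (39.782, 71.475) = (-17.273, -254.798) km/h.
Bearing = atan2(-17.27, -254.80) = 183.88° clockwise from north.

184°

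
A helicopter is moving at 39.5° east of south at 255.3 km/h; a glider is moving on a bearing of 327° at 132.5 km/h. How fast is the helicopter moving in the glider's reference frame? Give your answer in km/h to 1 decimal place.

Taking east as x and north as y: helicopter velocity = (162.391, -196.996) km/h; glider velocity = (-72.165, 111.124) km/h.
Velocity of helicopter relative to glider = (162.391, -196.996) − (-72.165, 111.124) = (234.555, -308.120) km/h.
Magnitude = |(234.555, -308.120)| = 387.239 km/h.

387.2 km/h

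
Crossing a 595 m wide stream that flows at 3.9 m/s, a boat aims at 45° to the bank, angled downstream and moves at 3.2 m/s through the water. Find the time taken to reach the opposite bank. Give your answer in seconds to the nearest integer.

The component of the boat's velocity perpendicular to the bank is 3.2 × sin 45° = 2.263 m/s.
The current is parallel to the bank, so it does not affect the crossing time.
Time = 595 / 2.263 = 262.955 s.

263 s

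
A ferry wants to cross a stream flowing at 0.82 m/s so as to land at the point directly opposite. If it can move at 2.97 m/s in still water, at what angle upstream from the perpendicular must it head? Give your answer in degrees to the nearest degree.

16°

To cancel the current, the upstream component of the ferry's velocity must equal the flow: 2.97 sin θ = 0.82.
sin θ = 0.82 / 2.97 = 0.2761.
θ = arcsin(0.2761) = 16.027°.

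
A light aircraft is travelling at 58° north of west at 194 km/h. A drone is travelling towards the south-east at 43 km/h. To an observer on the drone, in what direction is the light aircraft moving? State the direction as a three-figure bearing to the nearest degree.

Taking east as x and north as y: light aircraft velocity = (-102.804, 164.521) km/h; drone velocity = (30.406, -30.406) km/h.
Velocity of light aircraft relative to drone = (-102.804, 164.521) − (30.406, -30.406) = (-133.210, 194.927) km/h.
Bearing = atan2(-133.21, 194.93) = 325.65° clockwise from north.

326°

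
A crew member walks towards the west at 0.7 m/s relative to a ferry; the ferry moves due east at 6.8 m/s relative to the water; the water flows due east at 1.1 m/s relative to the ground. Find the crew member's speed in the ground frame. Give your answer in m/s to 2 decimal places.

In east/north components (m/s): crew member relative to ferry = (-0.700, 0.000); ferry relative to water = (6.800, 0.000); water relative to ground = (1.100, 0.000).
Sum = (7.200, 0.000) m/s.
Speed = |(7.200, 0.000)| = 7.200 m/s.

7.20 m/s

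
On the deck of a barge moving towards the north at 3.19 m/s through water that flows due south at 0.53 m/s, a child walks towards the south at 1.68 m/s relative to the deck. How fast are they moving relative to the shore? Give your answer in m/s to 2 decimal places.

0.98 m/s

In east/north components (m/s): child relative to barge = (0.000, -1.680); barge relative to water = (0.000, 3.190); water relative to ground = (0.000, -0.530).
Sum = (0.000, 0.980) m/s.
Speed = |(0.000, 0.980)| = 0.980 m/s.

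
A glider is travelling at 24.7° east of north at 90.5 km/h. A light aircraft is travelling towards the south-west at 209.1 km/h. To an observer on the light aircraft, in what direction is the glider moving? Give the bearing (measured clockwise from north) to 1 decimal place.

038.9°

Taking east as x and north as y: glider velocity = (37.817, 82.220) km/h; light aircraft velocity = (-147.856, -147.856) km/h.
Velocity of glider relative to light aircraft = (37.817, 82.220) − (-147.856, -147.856) = (185.673, 230.076) km/h.
Bearing = atan2(185.67, 230.08) = 38.90° clockwise from north.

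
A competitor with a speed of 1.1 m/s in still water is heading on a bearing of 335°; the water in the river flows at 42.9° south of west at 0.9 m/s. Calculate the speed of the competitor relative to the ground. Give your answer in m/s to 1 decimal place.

1.2 m/s

Taking east as x and north as y: velocity relative to the water = (-0.465, 0.997) m/s; the water relative to ground = (-0.659, -0.613) m/s.
Velocity relative to ground = (-0.465, 0.997) + (-0.659, -0.613) = (-1.124, 0.384) m/s.
Speed = |(-1.124, 0.384)| = 1.188 m/s.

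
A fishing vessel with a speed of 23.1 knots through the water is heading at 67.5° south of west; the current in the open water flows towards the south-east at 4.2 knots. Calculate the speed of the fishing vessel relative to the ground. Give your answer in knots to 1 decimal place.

Taking east as x and north as y: velocity relative to the water = (-8.840, -21.342) knots; the water relative to ground = (2.970, -2.970) knots.
Velocity relative to ground = (-8.840, -21.342) + (2.970, -2.970) = (-5.870, -24.311) knots.
Speed = |(-5.870, -24.311)| = 25.010 knots.

25.0 knots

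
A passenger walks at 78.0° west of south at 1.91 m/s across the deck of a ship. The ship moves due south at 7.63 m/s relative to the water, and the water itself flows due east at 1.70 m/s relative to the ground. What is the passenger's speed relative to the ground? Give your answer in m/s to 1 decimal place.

In east/north components (m/s): passenger relative to ship = (-1.868, -0.397); ship relative to water = (0.000, -7.630); water relative to ground = (1.700, 0.000).
Sum = (-0.168, -8.027) m/s.
Speed = |(-0.168, -8.027)| = 8.029 m/s.

8.0 m/s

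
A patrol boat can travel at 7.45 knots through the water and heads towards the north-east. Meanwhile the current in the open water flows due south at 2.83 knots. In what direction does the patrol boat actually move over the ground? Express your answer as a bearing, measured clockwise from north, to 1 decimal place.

Taking east as x and north as y: velocity relative to the water = (5.268, 5.268) knots; the water relative to ground = (0.000, -2.830) knots.
Velocity relative to ground = (5.268, 5.268) + (0.000, -2.830) = (5.268, 2.438) knots.
Bearing = atan2(5.27, 2.44) = 65.17° clockwise from north.

065.2°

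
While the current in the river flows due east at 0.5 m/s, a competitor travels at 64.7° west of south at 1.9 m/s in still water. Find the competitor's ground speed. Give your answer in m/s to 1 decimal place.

1.5 m/s

Taking east as x and north as y: velocity relative to the water = (-1.718, -0.812) m/s; the water relative to ground = (0.500, 0.000) m/s.
Velocity relative to ground = (-1.718, -0.812) + (0.500, 0.000) = (-1.218, -0.812) m/s.
Speed = |(-1.218, -0.812)| = 1.464 m/s.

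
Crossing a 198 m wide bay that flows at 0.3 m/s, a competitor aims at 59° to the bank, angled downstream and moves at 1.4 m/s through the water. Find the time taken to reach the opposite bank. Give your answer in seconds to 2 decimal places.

165.00 s

The component of the competitor's velocity perpendicular to the bank is 1.4 × sin 59° = 1.200 m/s.
The flow acts along the bank and has no component across it.
Time = 198 / 1.200 = 164.995 s.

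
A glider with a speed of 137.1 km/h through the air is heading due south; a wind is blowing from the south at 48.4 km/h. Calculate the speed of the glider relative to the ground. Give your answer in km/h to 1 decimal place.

Taking east as x and north as y: velocity relative to the air = (0.000, -137.100) km/h; the air relative to ground = (0.000, 48.400) km/h.
Velocity relative to ground = (0.000, -137.100) + (0.000, 48.400) = (0.000, -88.700) km/h.
Speed = |(0.000, -88.700)| = 88.700 km/h.

88.7 km/h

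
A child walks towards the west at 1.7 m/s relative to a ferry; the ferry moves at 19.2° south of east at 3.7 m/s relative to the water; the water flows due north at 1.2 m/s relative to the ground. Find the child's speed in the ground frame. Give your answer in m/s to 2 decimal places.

In east/north components (m/s): child relative to ferry = (-1.700, 0.000); ferry relative to water = (3.494, -1.217); water relative to ground = (0.000, 1.200).
Sum = (1.794, -0.017) m/s.
Speed = |(1.794, -0.017)| = 1.794 m/s.

1.79 m/s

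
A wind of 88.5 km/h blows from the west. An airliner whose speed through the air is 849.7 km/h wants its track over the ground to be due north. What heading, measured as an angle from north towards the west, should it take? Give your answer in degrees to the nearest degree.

The wind pushes perpendicular to the desired track; the heading must have a component into the wind equal to 88.5 km/h: 849.7 sin θ = 88.5.
sin θ = 0.1042, so θ = 5.978°.

6°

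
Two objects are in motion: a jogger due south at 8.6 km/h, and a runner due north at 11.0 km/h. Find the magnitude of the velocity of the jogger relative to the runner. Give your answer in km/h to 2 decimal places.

Taking east as x and north as y: jogger velocity = (0.000, -8.600) km/h; runner velocity = (0.000, 11.000) km/h.
Velocity of jogger relative to runner = (0.000, -8.600) − (0.000, 11.000) = (0.000, -19.600) km/h.
Magnitude = |(0.000, -19.600)| = 19.600 km/h.

19.60 km/h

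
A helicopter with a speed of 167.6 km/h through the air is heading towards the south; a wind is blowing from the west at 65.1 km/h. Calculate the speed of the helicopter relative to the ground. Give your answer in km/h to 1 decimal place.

Taking east as x and north as y: velocity relative to the air = (0.000, -167.600) km/h; the air relative to ground = (65.100, 0.000) km/h.
Velocity relative to ground = (0.000, -167.600) + (65.100, 0.000) = (65.100, -167.600) km/h.
Speed = |(65.100, -167.600)| = 179.799 km/h.

179.8 km/h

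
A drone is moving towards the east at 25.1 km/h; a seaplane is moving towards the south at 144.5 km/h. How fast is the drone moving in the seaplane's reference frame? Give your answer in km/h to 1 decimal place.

146.7 km/h

Taking east as x and north as y: drone velocity = (25.100, 0.000) km/h; seaplane velocity = (0.000, -144.500) km/h.
Velocity of drone relative to seaplane = (25.100, 0.000) − (0.000, -144.500) = (25.100, 144.500) km/h.
Magnitude = |(25.100, 144.500)| = 146.664 km/h.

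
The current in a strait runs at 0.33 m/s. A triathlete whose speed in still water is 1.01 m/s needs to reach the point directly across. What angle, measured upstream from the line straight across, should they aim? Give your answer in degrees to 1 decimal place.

19.1°

To cancel the current, the upstream component of the triathlete's velocity must equal the flow: 1.01 sin θ = 0.33.
sin θ = 0.33 / 1.01 = 0.3267.
θ = arcsin(0.3267) = 19.071°.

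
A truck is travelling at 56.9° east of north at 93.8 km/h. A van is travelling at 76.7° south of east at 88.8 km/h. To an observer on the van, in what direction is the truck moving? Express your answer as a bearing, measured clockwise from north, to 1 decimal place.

022.9°

Taking east as x and north as y: truck velocity = (78.578, 51.224) km/h; van velocity = (20.428, -86.418) km/h.
Velocity of truck relative to van = (78.578, 51.224) − (20.428, -86.418) = (58.150, 137.643) km/h.
Bearing = atan2(58.15, 137.64) = 22.90° clockwise from north.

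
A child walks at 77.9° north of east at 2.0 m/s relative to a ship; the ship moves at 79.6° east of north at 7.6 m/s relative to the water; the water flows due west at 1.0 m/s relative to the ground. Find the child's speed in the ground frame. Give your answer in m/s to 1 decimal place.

7.7 m/s

In east/north components (m/s): child relative to ship = (0.419, 1.956); ship relative to water = (7.475, 1.372); water relative to ground = (-1.000, 0.000).
Sum = (6.894, 3.328) m/s.
Speed = |(6.894, 3.328)| = 7.655 m/s.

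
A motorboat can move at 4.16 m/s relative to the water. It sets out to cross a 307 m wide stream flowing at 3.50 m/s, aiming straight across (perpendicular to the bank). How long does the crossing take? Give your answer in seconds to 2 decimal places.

73.80 s

The component of the motorboat's velocity perpendicular to the bank is 4.16 m/s.
The flow acts along the bank and has no component across it.
Time = 307 / 4.160 = 73.798 s.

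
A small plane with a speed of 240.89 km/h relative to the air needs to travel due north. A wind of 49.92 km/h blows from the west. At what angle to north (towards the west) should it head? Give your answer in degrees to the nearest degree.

The wind pushes perpendicular to the desired track; the heading must have a component into the wind equal to 49.92 km/h: 240.89 sin θ = 49.92.
sin θ = 0.2072, so θ = 11.960°.

12°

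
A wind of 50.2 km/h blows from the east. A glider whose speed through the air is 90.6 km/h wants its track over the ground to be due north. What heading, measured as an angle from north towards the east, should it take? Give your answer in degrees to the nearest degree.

The wind pushes perpendicular to the desired track; the heading must have a component into the wind equal to 50.2 km/h: 90.6 sin θ = 50.2.
sin θ = 0.5541, so θ = 33.648°.

34°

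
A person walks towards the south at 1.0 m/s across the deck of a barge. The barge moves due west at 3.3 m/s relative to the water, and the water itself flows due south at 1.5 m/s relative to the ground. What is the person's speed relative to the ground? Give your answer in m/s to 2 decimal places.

4.14 m/s

In east/north components (m/s): person relative to barge = (0.000, -1.000); barge relative to water = (-3.300, 0.000); water relative to ground = (0.000, -1.500).
Sum = (-3.300, -2.500) m/s.
Speed = |(-3.300, -2.500)| = 4.140 m/s.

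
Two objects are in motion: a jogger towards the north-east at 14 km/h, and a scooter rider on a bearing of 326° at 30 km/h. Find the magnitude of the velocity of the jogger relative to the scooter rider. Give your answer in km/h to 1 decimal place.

30.6 km/h

Taking east as x and north as y: jogger velocity = (9.899, 9.899) km/h; scooter rider velocity = (-16.776, 24.871) km/h.
Velocity of jogger relative to scooter rider = (9.899, 9.899) − (-16.776, 24.871) = (26.675, -14.972) km/h.
Magnitude = |(26.675, -14.972)| = 30.590 km/h.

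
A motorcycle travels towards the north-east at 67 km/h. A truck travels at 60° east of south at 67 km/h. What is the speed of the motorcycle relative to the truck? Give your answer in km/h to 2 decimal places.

Taking east as x and north as y: motorcycle velocity = (47.376, 47.376) km/h; truck velocity = (58.024, -33.500) km/h.
Velocity of motorcycle relative to truck = (47.376, 47.376) − (58.024, -33.500) = (-10.648, 80.876) km/h.
Magnitude = |(-10.648, 80.876)| = 81.574 km/h.

81.57 km/h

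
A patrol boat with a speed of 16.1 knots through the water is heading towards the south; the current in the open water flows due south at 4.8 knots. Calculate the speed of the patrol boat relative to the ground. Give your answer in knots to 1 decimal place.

Taking east as x and north as y: velocity relative to the water = (0.000, -16.100) knots; the water relative to ground = (0.000, -4.800) knots.
Velocity relative to ground = (0.000, -16.100) + (0.000, -4.800) = (0.000, -20.900) knots.
Speed = |(0.000, -20.900)| = 20.900 knots.

20.9 knots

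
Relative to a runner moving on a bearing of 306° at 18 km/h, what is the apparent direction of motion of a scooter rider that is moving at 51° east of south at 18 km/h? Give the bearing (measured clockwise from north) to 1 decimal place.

127.5°

Taking east as x and north as y: scooter rider velocity = (13.989, -11.328) km/h; runner velocity = (-14.562, 10.580) km/h.
Velocity of scooter rider relative to runner = (13.989, -11.328) − (-14.562, 10.580) = (28.551, -21.908) km/h.
Bearing = atan2(28.55, -21.91) = 127.50° clockwise from north.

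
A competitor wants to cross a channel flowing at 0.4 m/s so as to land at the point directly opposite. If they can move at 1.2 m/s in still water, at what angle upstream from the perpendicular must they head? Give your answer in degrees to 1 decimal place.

19.5°

To cancel the current, the upstream component of the competitor's velocity must equal the flow: 1.2 sin θ = 0.4.
sin θ = 0.4 / 1.2 = 0.3333.
θ = arcsin(0.3333) = 19.471°.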